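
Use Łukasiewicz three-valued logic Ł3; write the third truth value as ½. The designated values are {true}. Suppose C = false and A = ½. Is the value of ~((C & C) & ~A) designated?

Yes

C & C = false & false = false
~A = ~½ = ½
(C & C) & ~A = false & ½ = false
~((C & C) & ~A) = ~false = true
true ∈ {true}.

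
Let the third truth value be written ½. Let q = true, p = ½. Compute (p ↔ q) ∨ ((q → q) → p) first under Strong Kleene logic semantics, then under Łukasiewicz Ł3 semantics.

In Strong Kleene logic: p ↔ q = ½ ↔ true = ½
q → q = true → true = true
(q → q) → p = true → ½ = ½  [¬true ∨ ½]
(p ↔ q) ∨ ((q → q) → p) = ½ ∨ ½ = ½
In Łukasiewicz Ł3: p ↔ q = ½ ↔ true = ½  [1 − |½−1|]
q → q = true → true = true
(q → q) → p = true → ½ = ½
(p ↔ q) ∨ ((q → q) → p) = ½ ∨ ½ = ½

½; ½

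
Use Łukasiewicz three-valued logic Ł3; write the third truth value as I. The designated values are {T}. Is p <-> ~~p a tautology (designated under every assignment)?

Yes

Every assignment of p over {T, I, F} gives a value in {T}.
In particular, with p=I: p <-> ~~p = T.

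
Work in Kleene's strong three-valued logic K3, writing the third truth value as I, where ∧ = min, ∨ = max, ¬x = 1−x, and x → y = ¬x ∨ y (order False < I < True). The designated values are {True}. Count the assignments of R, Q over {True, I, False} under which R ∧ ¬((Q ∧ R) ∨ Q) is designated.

1

Designated under: (R=True, Q=False).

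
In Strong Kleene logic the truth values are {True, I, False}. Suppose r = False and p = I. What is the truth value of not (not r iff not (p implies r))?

not r = not False = True
p implies r = I implies False = I
not (p implies r) = not I = I
not r iff not (p implies r) = True iff I = I
not (not r iff not (p implies r)) = not I = I

I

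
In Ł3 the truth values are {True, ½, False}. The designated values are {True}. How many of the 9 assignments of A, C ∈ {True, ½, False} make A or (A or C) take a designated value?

Of the 9 assignments, 5 give a value in {True}.

5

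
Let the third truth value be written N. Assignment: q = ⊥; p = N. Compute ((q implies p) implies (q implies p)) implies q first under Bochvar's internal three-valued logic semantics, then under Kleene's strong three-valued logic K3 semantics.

In Bochvar's internal three-valued logic: q implies p = ⊥ implies N = N  [any arg is the third value ⇒ result is the third value]
q implies p = ⊥ implies N = N
(q implies p) implies (q implies p) = N implies N = N
((q implies p) implies (q implies p)) implies q = N implies ⊥ = N
In Kleene's strong three-valued logic K3: q implies p = ⊥ implies N = ⊤  [not ⊥ or N]
q implies p = ⊥ implies N = ⊤
(q implies p) implies (q implies p) = ⊤ implies ⊤ = ⊤
((q implies p) implies (q implies p)) implies q = ⊤ implies ⊥ = ⊥
They differ because Bochvar's internal three-valued logic and Kleene's strong three-valued logic K3 treat N differently under the binary connectives.

N; ⊥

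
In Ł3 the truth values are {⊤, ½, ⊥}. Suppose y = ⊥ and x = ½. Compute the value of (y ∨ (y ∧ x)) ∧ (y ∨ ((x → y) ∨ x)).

y ∧ x = ⊥ ∧ ½ = ⊥
y ∨ (y ∧ x) = ⊥ ∨ ⊥ = ⊥
x → y = ½ → ⊥ = ½
(x → y) ∨ x = ½ ∨ ½ = ½
y ∨ ((x → y) ∨ x) = ⊥ ∨ ½ = ½
(y ∨ (y ∧ x)) ∧ (y ∨ ((x → y) ∨ x)) = ⊥ ∧ ½ = ⊥

⊥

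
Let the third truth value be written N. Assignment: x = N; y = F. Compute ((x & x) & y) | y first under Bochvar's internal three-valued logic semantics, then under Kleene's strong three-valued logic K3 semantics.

N; F

In Bochvar's internal three-valued logic: x & x = N & N = N
(x & x) & y = N & F = N
((x & x) & y) | y = N | F = N
In Kleene's strong three-valued logic K3: x & x = N & N = N
(x & x) & y = N & F = F
((x & x) & y) | y = F | F = F
They differ because Bochvar's internal three-valued logic and Kleene's strong three-valued logic K3 treat N differently under the binary connectives.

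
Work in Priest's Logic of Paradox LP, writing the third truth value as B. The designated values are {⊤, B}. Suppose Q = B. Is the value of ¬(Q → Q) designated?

Q → Q = B → B = B  [¬B ∨ B]
¬(Q → Q) = ¬B = B
B ∈ {⊤, B}.

Yes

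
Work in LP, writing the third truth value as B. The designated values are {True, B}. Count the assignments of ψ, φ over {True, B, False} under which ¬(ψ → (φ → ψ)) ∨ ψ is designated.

Of the 9 assignments, 6 give a value in {True, B}.

6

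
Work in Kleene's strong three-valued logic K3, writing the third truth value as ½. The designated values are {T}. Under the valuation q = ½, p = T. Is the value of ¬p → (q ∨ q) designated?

¬p = ¬T = F
q ∨ q = ½ ∨ ½ = ½
¬p → (q ∨ q) = F → ½ = T  [¬F ∨ ½]
T ∈ {T}.

Yes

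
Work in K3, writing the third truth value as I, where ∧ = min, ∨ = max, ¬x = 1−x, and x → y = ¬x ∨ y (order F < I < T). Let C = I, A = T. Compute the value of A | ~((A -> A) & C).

A -> A = T -> T = T
(A -> A) & C = T & I = I
~((A -> A) & C) = ~I = I
A | ~((A -> A) & C) = T | I = T

T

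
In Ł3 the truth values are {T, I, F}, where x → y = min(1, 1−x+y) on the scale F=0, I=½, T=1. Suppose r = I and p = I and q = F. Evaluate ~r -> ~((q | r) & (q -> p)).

~r = ~I = I
q | r = F | I = I
q -> p = F -> I = T  [min(1, 1−0+½)]
(q | r) & (q -> p) = I & T = I
~((q | r) & (q -> p)) = ~I = I
~r -> ~((q | r) & (q -> p)) = I -> I = T

T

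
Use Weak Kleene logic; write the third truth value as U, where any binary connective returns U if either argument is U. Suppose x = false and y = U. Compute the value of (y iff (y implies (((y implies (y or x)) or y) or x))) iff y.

y or x = U or false = U
y implies (y or x) = U implies U = U  [any arg is the third value ⇒ result is the third value]
(y implies (y or x)) or y = U or U = U
((y implies (y or x)) or y) or x = U or false = U
y implies (((y implies (y or x)) or y) or x) = U implies U = U
y iff (y implies (((y implies (y or x)) or y) or x)) = U iff U = U
(y iff (y implies (((y implies (y or x)) or y) or x))) iff y = U iff U = U

U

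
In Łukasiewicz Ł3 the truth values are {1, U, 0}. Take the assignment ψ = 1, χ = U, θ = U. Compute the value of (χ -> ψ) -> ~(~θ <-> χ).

0

χ -> ψ = U -> 1 = 1  [min(1, 1−½+1)]
~θ = ~U = U
~θ <-> χ = U <-> U = 1
~(~θ <-> χ) = ~1 = 0
(χ -> ψ) -> ~(~θ <-> χ) = 1 -> 0 = 0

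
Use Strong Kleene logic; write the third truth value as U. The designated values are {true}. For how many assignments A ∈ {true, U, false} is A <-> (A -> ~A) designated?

A=true: false ·
A=U: U ·
A=false: false ·

0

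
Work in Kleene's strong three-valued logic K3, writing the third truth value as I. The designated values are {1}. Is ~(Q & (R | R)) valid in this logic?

No

Countermodel: Q=1, R=1 gives 0, which is not designated.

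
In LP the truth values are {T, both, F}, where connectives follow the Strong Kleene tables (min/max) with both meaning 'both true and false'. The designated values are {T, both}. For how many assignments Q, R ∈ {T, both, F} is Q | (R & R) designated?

Of the 9 assignments, 8 give a value in {T, both}.

8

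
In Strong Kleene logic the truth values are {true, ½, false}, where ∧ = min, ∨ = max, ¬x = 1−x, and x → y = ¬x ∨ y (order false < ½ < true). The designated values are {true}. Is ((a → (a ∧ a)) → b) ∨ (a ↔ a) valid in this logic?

No

Countermodel: a=½, b=½ gives ½, which is not designated.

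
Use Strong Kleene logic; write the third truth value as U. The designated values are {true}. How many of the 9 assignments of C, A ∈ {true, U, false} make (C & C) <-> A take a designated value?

Designated under: (C=true, A=true); (C=false, A=false).

2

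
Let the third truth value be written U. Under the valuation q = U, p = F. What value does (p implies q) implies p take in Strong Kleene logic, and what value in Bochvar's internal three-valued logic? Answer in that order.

In Strong Kleene logic: p implies q = F implies U = T
(p implies q) implies p = T implies F = F
In Bochvar's internal three-valued logic: p implies q = F implies U = U  [any arg is the third value ⇒ result is the third value]
(p implies q) implies p = U implies F = U
They differ because Strong Kleene logic and Bochvar's internal three-valued logic treat U differently under the binary connectives.

F; U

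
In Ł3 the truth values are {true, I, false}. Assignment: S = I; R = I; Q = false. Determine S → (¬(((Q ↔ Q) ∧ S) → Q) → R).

true

Q ↔ Q = false ↔ false = true
(Q ↔ Q) ∧ S = true ∧ I = I
((Q ↔ Q) ∧ S) → Q = I → false = I  [min(1, 1−½+0)]
¬(((Q ↔ Q) ∧ S) → Q) = ¬I = I
¬(((Q ↔ Q) ∧ S) → Q) → R = I → I = true
S → (¬(((Q ↔ Q) ∧ S) → Q) → R) = I → true = true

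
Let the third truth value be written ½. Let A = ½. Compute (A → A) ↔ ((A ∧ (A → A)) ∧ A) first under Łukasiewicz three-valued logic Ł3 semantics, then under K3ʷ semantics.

½; ½

In Łukasiewicz three-valued logic Ł3: A → A = ½ → ½ = T
A → A = ½ → ½ = T
A ∧ (A → A) = ½ ∧ T = ½
(A ∧ (A → A)) ∧ A = ½ ∧ ½ = ½
(A → A) ↔ ((A ∧ (A → A)) ∧ A) = T ↔ ½ = ½
In K3ʷ: A → A = ½ → ½ = ½  [any arg is the third value ⇒ result is the third value]
A → A = ½ → ½ = ½
A ∧ (A → A) = ½ ∧ ½ = ½
(A ∧ (A → A)) ∧ A = ½ ∧ ½ = ½
(A → A) ↔ ((A ∧ (A → A)) ∧ A) = ½ ↔ ½ = ½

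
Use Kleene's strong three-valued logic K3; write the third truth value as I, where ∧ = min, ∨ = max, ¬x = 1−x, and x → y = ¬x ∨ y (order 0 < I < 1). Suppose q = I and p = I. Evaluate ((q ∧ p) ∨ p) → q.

I

q ∧ p = I ∧ I = I
(q ∧ p) ∨ p = I ∨ I = I
((q ∧ p) ∨ p) → q = I → I = I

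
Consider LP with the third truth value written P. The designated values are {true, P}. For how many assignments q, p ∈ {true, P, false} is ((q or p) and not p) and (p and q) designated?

Designated under: (q=true, p=P); (q=P, p=P).

2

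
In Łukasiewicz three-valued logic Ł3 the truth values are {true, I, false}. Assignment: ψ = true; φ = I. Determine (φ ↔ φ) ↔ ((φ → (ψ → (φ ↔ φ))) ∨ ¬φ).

true

φ ↔ φ = I ↔ I = true  [1 − |½−½|]
φ ↔ φ = I ↔ I = true
ψ → (φ ↔ φ) = true → true = true
φ → (ψ → (φ ↔ φ)) = I → true = true
¬φ = ¬I = I
(φ → (ψ → (φ ↔ φ))) ∨ ¬φ = true ∨ I = true
(φ ↔ φ) ↔ ((φ → (ψ → (φ ↔ φ))) ∨ ¬φ) = true ↔ true = true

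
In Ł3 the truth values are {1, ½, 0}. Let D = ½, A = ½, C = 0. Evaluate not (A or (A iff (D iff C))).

0

D iff C = ½ iff 0 = ½
A iff (D iff C) = ½ iff ½ = 1
A or (A iff (D iff C)) = ½ or 1 = 1
not (A or (A iff (D iff C))) = not 1 = 0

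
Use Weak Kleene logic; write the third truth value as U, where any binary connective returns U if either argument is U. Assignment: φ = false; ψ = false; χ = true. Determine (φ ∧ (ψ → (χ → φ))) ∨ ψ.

false

χ → φ = true → false = false
ψ → (χ → φ) = false → false = true
φ ∧ (ψ → (χ → φ)) = false ∧ true = false
(φ ∧ (ψ → (χ → φ))) ∨ ψ = false ∨ false = false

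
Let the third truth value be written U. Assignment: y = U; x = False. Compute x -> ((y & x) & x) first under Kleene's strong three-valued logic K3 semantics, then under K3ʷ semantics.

In Kleene's strong three-valued logic K3: y & x = U & False = False
(y & x) & x = False & False = False
x -> ((y & x) & x) = False -> False = True
In K3ʷ: y & x = U & False = U
(y & x) & x = U & False = U
x -> ((y & x) & x) = False -> U = U  [any arg is the third value ⇒ result is the third value]
They differ because Kleene's strong three-valued logic K3 and K3ʷ treat U differently under the binary connectives.

True; U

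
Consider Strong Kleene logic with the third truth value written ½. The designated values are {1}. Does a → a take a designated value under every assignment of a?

Countermodel: a=½ gives ½, which is not designated.

No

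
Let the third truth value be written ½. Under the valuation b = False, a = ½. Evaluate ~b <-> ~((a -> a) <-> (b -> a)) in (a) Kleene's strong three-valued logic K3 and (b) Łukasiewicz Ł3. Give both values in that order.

In Kleene's strong three-valued logic K3: ~b = ~False = True
a -> a = ½ -> ½ = ½  [~½ | ½]
b -> a = False -> ½ = True
(a -> a) <-> (b -> a) = ½ <-> True = ½
~((a -> a) <-> (b -> a)) = ~½ = ½
~b <-> ~((a -> a) <-> (b -> a)) = True <-> ½ = ½
In Łukasiewicz Ł3: ~b = ~False = True
a -> a = ½ -> ½ = True
b -> a = False -> ½ = True
(a -> a) <-> (b -> a) = True <-> True = True
~((a -> a) <-> (b -> a)) = ~True = False
~b <-> ~((a -> a) <-> (b -> a)) = True <-> False = False
They differ because Kleene's strong three-valued logic K3 and Łukasiewicz Ł3 treat ½ differently under implication.

½; False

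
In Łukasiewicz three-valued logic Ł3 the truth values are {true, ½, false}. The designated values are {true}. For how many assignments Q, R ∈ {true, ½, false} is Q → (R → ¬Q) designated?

7

Of the 9 assignments, 7 give a value in {true}.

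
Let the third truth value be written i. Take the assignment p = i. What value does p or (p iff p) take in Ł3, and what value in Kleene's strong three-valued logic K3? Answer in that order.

1; i

In Ł3: p iff p = i iff i = 1  [1 − |½−½|]
p or (p iff p) = i or 1 = 1
In Kleene's strong three-valued logic K3: p iff p = i iff i = i
p or (p iff p) = i or i = i
They differ because Ł3 and Kleene's strong three-valued logic K3 treat i differently under implication.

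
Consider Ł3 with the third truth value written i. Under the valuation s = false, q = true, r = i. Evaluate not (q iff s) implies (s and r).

false

q iff s = true iff false = false
not (q iff s) = not false = true
s and r = false and i = false
not (q iff s) implies (s and r) = true implies false = false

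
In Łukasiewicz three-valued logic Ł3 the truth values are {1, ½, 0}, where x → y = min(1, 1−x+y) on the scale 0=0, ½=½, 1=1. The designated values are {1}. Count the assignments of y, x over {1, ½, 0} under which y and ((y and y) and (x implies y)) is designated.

3

Designated under: (y=1, x=1); (y=1, x=½); (y=1, x=0).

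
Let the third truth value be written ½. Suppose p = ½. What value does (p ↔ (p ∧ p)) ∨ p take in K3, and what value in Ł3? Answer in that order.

In K3: p ∧ p = ½ ∧ ½ = ½
p ↔ (p ∧ p) = ½ ↔ ½ = ½
(p ↔ (p ∧ p)) ∨ p = ½ ∨ ½ = ½
In Ł3: p ∧ p = ½ ∧ ½ = ½
p ↔ (p ∧ p) = ½ ↔ ½ = ⊤  [1 − |½−½|]
(p ↔ (p ∧ p)) ∨ p = ⊤ ∨ ½ = ⊤
They differ because K3 and Ł3 treat ½ differently under implication.

½; ⊤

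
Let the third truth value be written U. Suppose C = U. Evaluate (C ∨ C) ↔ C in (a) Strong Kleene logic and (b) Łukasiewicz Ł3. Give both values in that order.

U; 1

In Strong Kleene logic: C ∨ C = U ∨ U = U
(C ∨ C) ↔ C = U ↔ U = U
In Łukasiewicz Ł3: C ∨ C = U ∨ U = U
(C ∨ C) ↔ C = U ↔ U = 1  [1 − |½−½|]
They differ because Strong Kleene logic and Łukasiewicz Ł3 treat U differently under implication.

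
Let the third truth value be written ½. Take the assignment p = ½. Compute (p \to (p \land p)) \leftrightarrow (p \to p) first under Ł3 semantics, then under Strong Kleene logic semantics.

True; ½

In Ł3: p \land p = ½ \land ½ = ½
p \to (p \land p) = ½ \to ½ = True
p \to p = ½ \to ½ = True
(p \to (p \land p)) \leftrightarrow (p \to p) = True \leftrightarrow True = True
In Strong Kleene logic: p \land p = ½ \land ½ = ½
p \to (p \land p) = ½ \to ½ = ½  [\lnot ½ \lor ½]
p \to p = ½ \to ½ = ½
(p \to (p \land p)) \leftrightarrow (p \to p) = ½ \leftrightarrow ½ = ½
They differ because Ł3 and Strong Kleene logic treat ½ differently under implication.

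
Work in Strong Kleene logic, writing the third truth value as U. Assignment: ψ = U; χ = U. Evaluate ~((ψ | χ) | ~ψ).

U

ψ | χ = U | U = U
~ψ = ~U = U
(ψ | χ) | ~ψ = U | U = U
~((ψ | χ) | ~ψ) = ~U = U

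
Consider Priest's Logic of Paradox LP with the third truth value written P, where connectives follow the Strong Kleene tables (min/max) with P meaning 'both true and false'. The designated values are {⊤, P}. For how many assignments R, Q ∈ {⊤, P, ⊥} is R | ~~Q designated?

8

Of the 9 assignments, 8 give a value in {⊤, P}.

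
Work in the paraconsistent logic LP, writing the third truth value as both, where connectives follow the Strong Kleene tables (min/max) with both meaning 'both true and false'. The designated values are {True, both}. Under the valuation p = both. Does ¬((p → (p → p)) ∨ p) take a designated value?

Yes

p → p = both → both = both
p → (p → p) = both → both = both
(p → (p → p)) ∨ p = both ∨ both = both
¬((p → (p → p)) ∨ p) = ¬both = both
both ∈ {True, both}.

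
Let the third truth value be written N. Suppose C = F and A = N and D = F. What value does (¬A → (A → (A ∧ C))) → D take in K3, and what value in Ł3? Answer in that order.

In K3: ¬A = ¬N = N
A ∧ C = N ∧ F = F
A → (A ∧ C) = N → F = N  [¬N ∨ F]
¬A → (A → (A ∧ C)) = N → N = N
(¬A → (A → (A ∧ C))) → D = N → F = N
In Ł3: ¬A = ¬N = N
A ∧ C = N ∧ F = F
A → (A ∧ C) = N → F = N
¬A → (A → (A ∧ C)) = N → N = T
(¬A → (A → (A ∧ C))) → D = T → F = F
They differ because K3 and Ł3 treat N differently under implication.

N; F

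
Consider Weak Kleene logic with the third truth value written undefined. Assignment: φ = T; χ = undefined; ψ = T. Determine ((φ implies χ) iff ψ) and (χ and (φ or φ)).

φ implies χ = T implies undefined = undefined  [any arg is the third value ⇒ result is the third value]
(φ implies χ) iff ψ = undefined iff T = undefined
φ or φ = T or T = T
χ and (φ or φ) = undefined and T = undefined
((φ implies χ) iff ψ) and (χ and (φ or φ)) = undefined and undefined = undefined

undefined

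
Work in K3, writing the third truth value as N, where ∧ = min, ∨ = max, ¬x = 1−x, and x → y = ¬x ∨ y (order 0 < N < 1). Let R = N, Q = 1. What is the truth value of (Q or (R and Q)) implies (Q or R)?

1

R and Q = N and 1 = N
Q or (R and Q) = 1 or N = 1
Q or R = 1 or N = 1
(Q or (R and Q)) implies (Q or R) = 1 implies 1 = 1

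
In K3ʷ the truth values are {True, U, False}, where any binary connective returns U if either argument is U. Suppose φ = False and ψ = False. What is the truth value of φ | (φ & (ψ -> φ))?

False

ψ -> φ = False -> False = True
φ & (ψ -> φ) = False & True = False
φ | (φ & (ψ -> φ)) = False | False = False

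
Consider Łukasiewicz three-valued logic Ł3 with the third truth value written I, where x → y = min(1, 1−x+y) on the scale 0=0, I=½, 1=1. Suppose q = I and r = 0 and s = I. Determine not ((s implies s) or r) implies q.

1

s implies s = I implies I = 1
(s implies s) or r = 1 or 0 = 1
not ((s implies s) or r) = not 1 = 0
not ((s implies s) or r) implies q = 0 implies I = 1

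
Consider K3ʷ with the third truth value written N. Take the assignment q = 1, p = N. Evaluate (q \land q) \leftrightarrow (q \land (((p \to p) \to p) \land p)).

q \land q = 1 \land 1 = 1
p \to p = N \to N = N
(p \to p) \to p = N \to N = N
((p \to p) \to p) \land p = N \land N = N
q \land (((p \to p) \to p) \land p) = 1 \land N = N
(q \land q) \leftrightarrow (q \land (((p \to p) \to p) \land p)) = 1 \leftrightarrow N = N

N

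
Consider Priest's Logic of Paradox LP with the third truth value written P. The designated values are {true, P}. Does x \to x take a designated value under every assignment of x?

Every assignment of x over {true, P, false} gives a value in {true, P}.
In particular, with x=P: x \to x = P.

Yes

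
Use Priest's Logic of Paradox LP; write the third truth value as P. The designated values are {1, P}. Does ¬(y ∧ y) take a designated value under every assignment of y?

No

Countermodel: y=1 gives 0, which is not designated.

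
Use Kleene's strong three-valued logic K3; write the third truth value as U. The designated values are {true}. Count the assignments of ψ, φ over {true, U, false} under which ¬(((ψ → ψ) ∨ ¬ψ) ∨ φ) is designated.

0

Of the 9 assignments, 0 give a value in {true}.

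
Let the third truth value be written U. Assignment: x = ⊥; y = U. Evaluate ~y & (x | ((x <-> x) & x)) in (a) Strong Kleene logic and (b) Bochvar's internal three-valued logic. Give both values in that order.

⊥; U

In Strong Kleene logic: ~y = ~U = U
x <-> x = ⊥ <-> ⊥ = ⊤
(x <-> x) & x = ⊤ & ⊥ = ⊥
x | ((x <-> x) & x) = ⊥ | ⊥ = ⊥
~y & (x | ((x <-> x) & x)) = U & ⊥ = ⊥
In Bochvar's internal three-valued logic: ~y = ~U = U
x <-> x = ⊥ <-> ⊥ = ⊤
(x <-> x) & x = ⊤ & ⊥ = ⊥
x | ((x <-> x) & x) = ⊥ | ⊥ = ⊥
~y & (x | ((x <-> x) & x)) = U & ⊥ = U
They differ because Strong Kleene logic and Bochvar's internal three-valued logic treat U differently under the binary connectives.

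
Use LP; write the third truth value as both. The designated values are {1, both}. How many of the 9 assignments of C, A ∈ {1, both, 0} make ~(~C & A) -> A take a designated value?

Of the 9 assignments, 6 give a value in {1, both}.

6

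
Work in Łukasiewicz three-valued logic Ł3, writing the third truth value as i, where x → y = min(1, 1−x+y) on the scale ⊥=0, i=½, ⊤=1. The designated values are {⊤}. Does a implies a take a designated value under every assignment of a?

Yes

Every assignment of a over {⊤, i, ⊥} gives a value in {⊤}.
In particular, with a=i: a implies a = ⊤.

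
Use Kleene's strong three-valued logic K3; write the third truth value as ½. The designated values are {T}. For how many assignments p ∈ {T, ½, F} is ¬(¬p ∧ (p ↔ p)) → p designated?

2

p=T: T ✓
p=½: ½ ·
p=F: T ✓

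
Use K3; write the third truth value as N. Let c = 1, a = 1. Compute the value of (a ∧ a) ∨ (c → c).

a ∧ a = 1 ∧ 1 = 1
c → c = 1 → 1 = 1
(a ∧ a) ∨ (c → c) = 1 ∨ 1 = 1

1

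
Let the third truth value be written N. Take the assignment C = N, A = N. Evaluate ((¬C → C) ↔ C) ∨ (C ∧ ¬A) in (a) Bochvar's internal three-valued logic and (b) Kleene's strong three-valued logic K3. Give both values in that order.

N; N

In Bochvar's internal three-valued logic: ¬C = ¬N = N
¬C → C = N → N = N  [any arg is the third value ⇒ result is the third value]
(¬C → C) ↔ C = N ↔ N = N
¬A = ¬N = N
C ∧ ¬A = N ∧ N = N
((¬C → C) ↔ C) ∨ (C ∧ ¬A) = N ∨ N = N
In Kleene's strong three-valued logic K3: ¬C = ¬N = N
¬C → C = N → N = N
(¬C → C) ↔ C = N ↔ N = N
¬A = ¬N = N
C ∧ ¬A = N ∧ N = N
((¬C → C) ↔ C) ∨ (C ∧ ¬A) = N ∨ N = N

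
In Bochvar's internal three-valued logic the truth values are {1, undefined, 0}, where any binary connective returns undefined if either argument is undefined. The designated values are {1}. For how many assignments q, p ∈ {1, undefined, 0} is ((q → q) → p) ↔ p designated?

4

Designated under: (q=1, p=1); (q=1, p=0); (q=0, p=1); (q=0, p=0).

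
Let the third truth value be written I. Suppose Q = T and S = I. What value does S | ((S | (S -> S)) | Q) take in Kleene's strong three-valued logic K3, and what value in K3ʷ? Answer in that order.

In Kleene's strong three-valued logic K3: S -> S = I -> I = I
S | (S -> S) = I | I = I
(S | (S -> S)) | Q = I | T = T
S | ((S | (S -> S)) | Q) = I | T = T
In K3ʷ: S -> S = I -> I = I  [any arg is the third value ⇒ result is the third value]
S | (S -> S) = I | I = I
(S | (S -> S)) | Q = I | T = I
S | ((S | (S -> S)) | Q) = I | I = I
They differ because Kleene's strong three-valued logic K3 and K3ʷ treat I differently under the binary connectives.

T; I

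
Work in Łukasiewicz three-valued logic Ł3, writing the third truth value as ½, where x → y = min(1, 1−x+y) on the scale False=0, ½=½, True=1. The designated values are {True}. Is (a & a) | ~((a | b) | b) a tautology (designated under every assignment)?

Countermodel: a=½, b=True gives ½, which is not designated.

No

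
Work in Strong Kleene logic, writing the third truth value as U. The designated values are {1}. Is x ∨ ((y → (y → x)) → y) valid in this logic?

Countermodel: x=U, y=U gives U, which is not designated.

No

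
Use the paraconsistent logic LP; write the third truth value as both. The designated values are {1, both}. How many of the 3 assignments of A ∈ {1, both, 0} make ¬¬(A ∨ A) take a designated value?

2

A=1: 1 ✓
A=both: both ✓
A=0: 0 ·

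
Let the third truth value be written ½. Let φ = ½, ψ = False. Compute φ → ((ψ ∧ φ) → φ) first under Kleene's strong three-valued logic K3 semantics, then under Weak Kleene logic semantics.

In Kleene's strong three-valued logic K3: ψ ∧ φ = False ∧ ½ = False
(ψ ∧ φ) → φ = False → ½ = True  [¬False ∨ ½]
φ → ((ψ ∧ φ) → φ) = ½ → True = True
In Weak Kleene logic: ψ ∧ φ = False ∧ ½ = ½
(ψ ∧ φ) → φ = ½ → ½ = ½  [any arg is the third value ⇒ result is the third value]
φ → ((ψ ∧ φ) → φ) = ½ → ½ = ½
They differ because Kleene's strong three-valued logic K3 and Weak Kleene logic treat ½ differently under the binary connectives.

True; ½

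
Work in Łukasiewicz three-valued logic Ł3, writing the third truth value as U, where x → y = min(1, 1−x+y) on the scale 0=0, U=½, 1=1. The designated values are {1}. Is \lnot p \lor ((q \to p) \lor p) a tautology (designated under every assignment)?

Countermodel: p=U, q=1 gives U, which is not designated.

No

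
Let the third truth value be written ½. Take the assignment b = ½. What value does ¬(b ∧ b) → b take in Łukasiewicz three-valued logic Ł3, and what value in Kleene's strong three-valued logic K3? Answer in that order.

T; ½

In Łukasiewicz three-valued logic Ł3: b ∧ b = ½ ∧ ½ = ½
¬(b ∧ b) = ¬½ = ½
¬(b ∧ b) → b = ½ → ½ = T
In Kleene's strong three-valued logic K3: b ∧ b = ½ ∧ ½ = ½
¬(b ∧ b) = ¬½ = ½
¬(b ∧ b) → b = ½ → ½ = ½  [¬½ ∨ ½]
They differ because Łukasiewicz three-valued logic Ł3 and Kleene's strong three-valued logic K3 treat ½ differently under implication.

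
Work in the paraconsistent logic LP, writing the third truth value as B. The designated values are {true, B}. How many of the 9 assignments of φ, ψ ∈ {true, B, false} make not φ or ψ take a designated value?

Of the 9 assignments, 8 give a value in {true, B}.

8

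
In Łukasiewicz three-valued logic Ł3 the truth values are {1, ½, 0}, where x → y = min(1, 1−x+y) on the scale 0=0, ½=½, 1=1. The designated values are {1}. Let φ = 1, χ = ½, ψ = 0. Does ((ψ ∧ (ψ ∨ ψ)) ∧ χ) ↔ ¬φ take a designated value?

Yes

ψ ∨ ψ = 0 ∨ 0 = 0
ψ ∧ (ψ ∨ ψ) = 0 ∧ 0 = 0
(ψ ∧ (ψ ∨ ψ)) ∧ χ = 0 ∧ ½ = 0
¬φ = ¬1 = 0
((ψ ∧ (ψ ∨ ψ)) ∧ χ) ↔ ¬φ = 0 ↔ 0 = 1
1 ∈ {1}.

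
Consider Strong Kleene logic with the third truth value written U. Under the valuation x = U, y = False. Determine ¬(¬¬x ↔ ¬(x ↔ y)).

¬x = ¬U = U
¬¬x = ¬U = U
x ↔ y = U ↔ False = U
¬(x ↔ y) = ¬U = U
¬¬x ↔ ¬(x ↔ y) = U ↔ U = U
¬(¬¬x ↔ ¬(x ↔ y)) = ¬U = U

U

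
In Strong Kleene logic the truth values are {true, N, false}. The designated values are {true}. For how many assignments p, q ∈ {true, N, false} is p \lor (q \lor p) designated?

Of the 9 assignments, 5 give a value in {true}.

5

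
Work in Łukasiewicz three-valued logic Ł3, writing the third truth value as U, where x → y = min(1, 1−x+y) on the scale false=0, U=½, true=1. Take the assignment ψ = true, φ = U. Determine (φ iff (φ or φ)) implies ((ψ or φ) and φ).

U

φ or φ = U or U = U
φ iff (φ or φ) = U iff U = true
ψ or φ = true or U = true
(ψ or φ) and φ = true and U = U
(φ iff (φ or φ)) implies ((ψ or φ) and φ) = true implies U = U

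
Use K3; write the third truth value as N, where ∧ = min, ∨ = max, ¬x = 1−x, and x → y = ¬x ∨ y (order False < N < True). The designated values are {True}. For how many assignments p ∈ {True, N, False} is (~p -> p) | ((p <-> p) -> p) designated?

1

p=True: True ✓
p=N: N ·
p=False: False ·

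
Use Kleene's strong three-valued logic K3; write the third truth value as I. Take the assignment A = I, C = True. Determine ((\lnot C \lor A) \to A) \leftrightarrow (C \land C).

I

\lnot C = \lnot True = False
\lnot C \lor A = False \lor I = I
(\lnot C \lor A) \to A = I \to I = I  [\lnot I \lor I]
C \land C = True \land True = True
((\lnot C \lor A) \to A) \leftrightarrow (C \land C) = I \leftrightarrow True = I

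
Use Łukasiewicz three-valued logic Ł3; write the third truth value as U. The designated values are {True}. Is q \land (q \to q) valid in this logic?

No

Countermodel: q=U gives U, which is not designated.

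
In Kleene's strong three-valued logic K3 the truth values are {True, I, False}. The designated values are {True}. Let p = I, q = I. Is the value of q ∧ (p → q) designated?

No

p → q = I → I = I  [¬I ∨ I]
q ∧ (p → q) = I ∧ I = I
I ∉ {True}.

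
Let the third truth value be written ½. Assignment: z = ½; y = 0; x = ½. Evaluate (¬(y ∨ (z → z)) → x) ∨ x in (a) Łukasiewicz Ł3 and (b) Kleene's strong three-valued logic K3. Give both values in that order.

1; ½

In Łukasiewicz Ł3: z → z = ½ → ½ = 1  [min(1, 1−½+½)]
y ∨ (z → z) = 0 ∨ 1 = 1
¬(y ∨ (z → z)) = ¬1 = 0
¬(y ∨ (z → z)) → x = 0 → ½ = 1
(¬(y ∨ (z → z)) → x) ∨ x = 1 ∨ ½ = 1
In Kleene's strong three-valued logic K3: z → z = ½ → ½ = ½
y ∨ (z → z) = 0 ∨ ½ = ½
¬(y ∨ (z → z)) = ¬½ = ½
¬(y ∨ (z → z)) → x = ½ → ½ = ½
(¬(y ∨ (z → z)) → x) ∨ x = ½ ∨ ½ = ½
They differ because Łukasiewicz Ł3 and Kleene's strong three-valued logic K3 treat ½ differently under implication.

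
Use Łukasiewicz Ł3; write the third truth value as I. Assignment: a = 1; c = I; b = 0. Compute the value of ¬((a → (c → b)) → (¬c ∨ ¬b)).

0

c → b = I → 0 = I  [min(1, 1−½+0)]
a → (c → b) = 1 → I = I
¬c = ¬I = I
¬b = ¬0 = 1
¬c ∨ ¬b = I ∨ 1 = 1
(a → (c → b)) → (¬c ∨ ¬b) = I → 1 = 1
¬((a → (c → b)) → (¬c ∨ ¬b)) = ¬1 = 0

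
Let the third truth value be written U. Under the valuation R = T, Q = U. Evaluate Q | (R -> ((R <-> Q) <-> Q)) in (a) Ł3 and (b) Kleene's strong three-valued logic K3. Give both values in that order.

T; U

In Ł3: R <-> Q = T <-> U = U
(R <-> Q) <-> Q = U <-> U = T
R -> ((R <-> Q) <-> Q) = T -> T = T
Q | (R -> ((R <-> Q) <-> Q)) = U | T = T
In Kleene's strong three-valued logic K3: R <-> Q = T <-> U = U
(R <-> Q) <-> Q = U <-> U = U
R -> ((R <-> Q) <-> Q) = T -> U = U
Q | (R -> ((R <-> Q) <-> Q)) = U | U = U
They differ because Ł3 and Kleene's strong three-valued logic K3 treat U differently under implication.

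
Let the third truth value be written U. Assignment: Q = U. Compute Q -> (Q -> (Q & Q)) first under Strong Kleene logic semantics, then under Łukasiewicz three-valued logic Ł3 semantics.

In Strong Kleene logic: Q & Q = U & U = U
Q -> (Q & Q) = U -> U = U  [~U | U]
Q -> (Q -> (Q & Q)) = U -> U = U
In Łukasiewicz three-valued logic Ł3: Q & Q = U & U = U
Q -> (Q & Q) = U -> U = True  [min(1, 1−½+½)]
Q -> (Q -> (Q & Q)) = U -> True = True
They differ because Strong Kleene logic and Łukasiewicz three-valued logic Ł3 treat U differently under implication.

U; True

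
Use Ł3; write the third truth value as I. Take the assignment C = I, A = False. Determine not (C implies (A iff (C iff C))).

I

C iff C = I iff I = True
A iff (C iff C) = False iff True = False
C implies (A iff (C iff C)) = I implies False = I
not (C implies (A iff (C iff C))) = not I = I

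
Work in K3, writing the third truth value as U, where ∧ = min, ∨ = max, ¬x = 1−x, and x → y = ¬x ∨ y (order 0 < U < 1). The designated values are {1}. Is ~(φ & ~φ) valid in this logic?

Countermodel: φ=U gives U, which is not designated.

No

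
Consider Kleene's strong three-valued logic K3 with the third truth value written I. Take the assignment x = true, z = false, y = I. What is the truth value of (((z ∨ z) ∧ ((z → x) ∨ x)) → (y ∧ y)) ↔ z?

false

z ∨ z = false ∨ false = false
z → x = false → true = true
(z → x) ∨ x = true ∨ true = true
(z ∨ z) ∧ ((z → x) ∨ x) = false ∧ true = false
y ∧ y = I ∧ I = I
((z ∨ z) ∧ ((z → x) ∨ x)) → (y ∧ y) = false → I = true
(((z ∨ z) ∧ ((z → x) ∨ x)) → (y ∧ y)) ↔ z = true ↔ false = false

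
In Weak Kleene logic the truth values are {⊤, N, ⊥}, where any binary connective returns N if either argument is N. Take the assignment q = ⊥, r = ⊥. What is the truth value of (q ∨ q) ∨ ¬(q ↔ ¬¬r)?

q ∨ q = ⊥ ∨ ⊥ = ⊥
¬r = ¬⊥ = ⊤
¬¬r = ¬⊤ = ⊥
q ↔ ¬¬r = ⊥ ↔ ⊥ = ⊤
¬(q ↔ ¬¬r) = ¬⊤ = ⊥
(q ∨ q) ∨ ¬(q ↔ ¬¬r) = ⊥ ∨ ⊥ = ⊥

⊥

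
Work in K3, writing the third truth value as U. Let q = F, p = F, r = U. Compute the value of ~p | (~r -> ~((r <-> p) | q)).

T

~p = ~F = T
~r = ~U = U
r <-> p = U <-> F = U
(r <-> p) | q = U | F = U
~((r <-> p) | q) = ~U = U
~r -> ~((r <-> p) | q) = U -> U = U  [~U | U]
~p | (~r -> ~((r <-> p) | q)) = T | U = T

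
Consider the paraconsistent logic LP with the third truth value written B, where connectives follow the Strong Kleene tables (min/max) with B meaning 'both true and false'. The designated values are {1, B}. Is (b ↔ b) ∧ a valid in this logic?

No

Countermodel: b=1, a=0 gives 0, which is not designated.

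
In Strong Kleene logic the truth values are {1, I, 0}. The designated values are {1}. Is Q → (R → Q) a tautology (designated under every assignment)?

No

Countermodel: Q=I, R=1 gives I, which is not designated.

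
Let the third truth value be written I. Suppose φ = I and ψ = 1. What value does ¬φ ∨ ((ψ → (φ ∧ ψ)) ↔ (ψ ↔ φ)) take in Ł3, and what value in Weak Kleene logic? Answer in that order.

1; I

In Ł3: ¬φ = ¬I = I
φ ∧ ψ = I ∧ 1 = I
ψ → (φ ∧ ψ) = 1 → I = I  [min(1, 1−1+½)]
ψ ↔ φ = 1 ↔ I = I
(ψ → (φ ∧ ψ)) ↔ (ψ ↔ φ) = I ↔ I = 1
¬φ ∨ ((ψ → (φ ∧ ψ)) ↔ (ψ ↔ φ)) = I ∨ 1 = 1
In Weak Kleene logic: ¬φ = ¬I = I
φ ∧ ψ = I ∧ 1 = I
ψ → (φ ∧ ψ) = 1 → I = I
ψ ↔ φ = 1 ↔ I = I
(ψ → (φ ∧ ψ)) ↔ (ψ ↔ φ) = I ↔ I = I
¬φ ∨ ((ψ → (φ ∧ ψ)) ↔ (ψ ↔ φ)) = I ∨ I = I
They differ because Ł3 and Weak Kleene logic treat I differently under the binary connectives.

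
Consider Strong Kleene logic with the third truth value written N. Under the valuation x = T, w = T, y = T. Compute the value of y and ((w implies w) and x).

w implies w = T implies T = T
(w implies w) and x = T and T = T
y and ((w implies w) and x) = T and T = T

T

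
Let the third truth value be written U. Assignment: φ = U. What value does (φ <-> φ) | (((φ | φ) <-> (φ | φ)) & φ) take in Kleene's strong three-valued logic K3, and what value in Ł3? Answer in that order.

U; T

In Kleene's strong three-valued logic K3: φ <-> φ = U <-> U = U
φ | φ = U | U = U
φ | φ = U | U = U
(φ | φ) <-> (φ | φ) = U <-> U = U
((φ | φ) <-> (φ | φ)) & φ = U & U = U
(φ <-> φ) | (((φ | φ) <-> (φ | φ)) & φ) = U | U = U
In Ł3: φ <-> φ = U <-> U = T  [1 − |½−½|]
φ | φ = U | U = U
φ | φ = U | U = U
(φ | φ) <-> (φ | φ) = U <-> U = T
((φ | φ) <-> (φ | φ)) & φ = T & U = U
(φ <-> φ) | (((φ | φ) <-> (φ | φ)) & φ) = T | U = T
They differ because Kleene's strong three-valued logic K3 and Ł3 treat U differently under implication.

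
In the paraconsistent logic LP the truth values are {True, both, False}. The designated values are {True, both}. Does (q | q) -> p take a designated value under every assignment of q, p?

Countermodel: q=True, p=False gives False, which is not designated.

No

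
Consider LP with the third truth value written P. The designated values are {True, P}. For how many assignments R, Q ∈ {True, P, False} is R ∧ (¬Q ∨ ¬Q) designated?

4

Designated under: (R=True, Q=P); (R=True, Q=False); (R=P, Q=P); (R=P, Q=False).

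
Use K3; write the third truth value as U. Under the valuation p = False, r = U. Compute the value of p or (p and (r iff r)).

False

r iff r = U iff U = U
p and (r iff r) = False and U = False
p or (p and (r iff r)) = False or False = False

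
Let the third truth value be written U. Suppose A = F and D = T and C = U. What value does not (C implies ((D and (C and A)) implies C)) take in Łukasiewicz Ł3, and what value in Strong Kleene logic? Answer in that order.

F; F

In Łukasiewicz Ł3: C and A = U and F = F
D and (C and A) = T and F = F
(D and (C and A)) implies C = F implies U = T  [min(1, 1−0+½)]
C implies ((D and (C and A)) implies C) = U implies T = T
not (C implies ((D and (C and A)) implies C)) = not T = F
In Strong Kleene logic: C and A = U and F = F
D and (C and A) = T and F = F
(D and (C and A)) implies C = F implies U = T
C implies ((D and (C and A)) implies C) = U implies T = T
not (C implies ((D and (C and A)) implies C)) = not T = F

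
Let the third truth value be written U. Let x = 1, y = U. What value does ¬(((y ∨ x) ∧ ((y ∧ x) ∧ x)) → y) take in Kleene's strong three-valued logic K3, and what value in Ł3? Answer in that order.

In Kleene's strong three-valued logic K3: y ∨ x = U ∨ 1 = 1
y ∧ x = U ∧ 1 = U
(y ∧ x) ∧ x = U ∧ 1 = U
(y ∨ x) ∧ ((y ∧ x) ∧ x) = 1 ∧ U = U
((y ∨ x) ∧ ((y ∧ x) ∧ x)) → y = U → U = U
¬(((y ∨ x) ∧ ((y ∧ x) ∧ x)) → y) = ¬U = U
In Ł3: y ∨ x = U ∨ 1 = 1
y ∧ x = U ∧ 1 = U
(y ∧ x) ∧ x = U ∧ 1 = U
(y ∨ x) ∧ ((y ∧ x) ∧ x) = 1 ∧ U = U
((y ∨ x) ∧ ((y ∧ x) ∧ x)) → y = U → U = 1  [min(1, 1−½+½)]
¬(((y ∨ x) ∧ ((y ∧ x) ∧ x)) → y) = ¬1 = 0
They differ because Kleene's strong three-valued logic K3 and Ł3 treat U differently under implication.

U; 0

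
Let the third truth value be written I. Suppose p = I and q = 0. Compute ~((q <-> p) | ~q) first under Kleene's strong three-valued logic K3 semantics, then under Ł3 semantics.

0; 0

In Kleene's strong three-valued logic K3: q <-> p = 0 <-> I = I
~q = ~0 = 1
(q <-> p) | ~q = I | 1 = 1
~((q <-> p) | ~q) = ~1 = 0
In Ł3: q <-> p = 0 <-> I = I  [1 − |0−½|]
~q = ~0 = 1
(q <-> p) | ~q = I | 1 = 1
~((q <-> p) | ~q) = ~1 = 0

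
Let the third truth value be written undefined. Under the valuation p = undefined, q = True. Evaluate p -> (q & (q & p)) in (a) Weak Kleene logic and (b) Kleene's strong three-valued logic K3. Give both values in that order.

In Weak Kleene logic: q & p = True & undefined = undefined
q & (q & p) = True & undefined = undefined
p -> (q & (q & p)) = undefined -> undefined = undefined  [any arg is the third value ⇒ result is the third value]
In Kleene's strong three-valued logic K3: q & p = True & undefined = undefined
q & (q & p) = True & undefined = undefined
p -> (q & (q & p)) = undefined -> undefined = undefined

undefined; undefined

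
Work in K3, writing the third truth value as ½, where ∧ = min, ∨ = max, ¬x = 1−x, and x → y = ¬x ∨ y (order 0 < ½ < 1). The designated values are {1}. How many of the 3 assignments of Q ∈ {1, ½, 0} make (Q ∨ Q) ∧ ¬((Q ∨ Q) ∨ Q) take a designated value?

0

Q=1: 0 ·
Q=½: ½ ·
Q=0: 0 ·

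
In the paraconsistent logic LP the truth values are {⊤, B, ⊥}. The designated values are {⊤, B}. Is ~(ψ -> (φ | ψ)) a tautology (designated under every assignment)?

No

Countermodel: ψ=⊤, φ=⊤ gives ⊥, which is not designated.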